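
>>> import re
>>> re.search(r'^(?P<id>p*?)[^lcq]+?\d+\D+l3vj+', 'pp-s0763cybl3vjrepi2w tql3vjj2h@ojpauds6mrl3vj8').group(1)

''

Pattern: anchored at the start of the string; then zero or more of a literal 'p' (lazy) (captured as 'id'); then one or more of any character except [lcq] (lazy), then one or more of a digit; then one or more of a non-digit, then the literal 'l3v', then one or more of a literal 'j'.
`re.search` scans for the first position where the pattern succeeds.
The match spans [0:15] → 'pp-s0763cybl3vj'.
Captured: group 1 = ''.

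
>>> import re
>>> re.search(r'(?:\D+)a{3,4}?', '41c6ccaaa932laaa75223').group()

'ccaaa'

The match spans [4:9] → 'ccaaa'.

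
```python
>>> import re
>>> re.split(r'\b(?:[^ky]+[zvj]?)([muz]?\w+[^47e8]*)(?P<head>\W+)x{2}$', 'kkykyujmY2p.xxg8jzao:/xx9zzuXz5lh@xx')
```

['kkykyujmY2p', 'h', '@', '']

This matches a word boundary (`\b`, zero-width); then one or more of any character except [ky], then optionally one of [zvj] (non-capturing group); then optionally one of [muz], then one or more of a word character, then zero or more of any character except [47e8] (captured); then one or more of a non-word character (captured as 'head'); then exactly 2 of a literal 'x'; then anchored at the end.
Matches to split on: at [11:36] → '.xxg8jzao:/xx9zzuXz5lh@xx'.
Because the pattern has a capturing group, `split` also inserts each captured text between the pieces.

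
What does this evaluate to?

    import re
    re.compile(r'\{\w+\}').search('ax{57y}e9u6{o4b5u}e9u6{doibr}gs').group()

The match spans [2:7] → '{57y}'.

'{57y}'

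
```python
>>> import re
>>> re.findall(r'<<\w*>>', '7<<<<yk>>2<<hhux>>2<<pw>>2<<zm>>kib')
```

['<<yk>>', '<<hhux>>', '<<pw>>', '<<zm>>']

Walking the string: at [3:9] → '<<yk>>'; at [10:18] → '<<hhux>>'; at [19:25] → '<<pw>>'; at [26:32] → '<<zm>>'.
`findall` yields the raw match text (4 of them) because the pattern has no groups.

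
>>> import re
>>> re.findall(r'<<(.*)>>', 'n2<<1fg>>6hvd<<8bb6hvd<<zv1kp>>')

`findall` collects group 1 from the one match (1 total).

['1fg>>6hvd<<8bb6hvd<<zv1kp']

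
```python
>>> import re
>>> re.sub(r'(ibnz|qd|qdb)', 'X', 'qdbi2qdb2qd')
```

'Xbi2Xb2X'

Alternation isn't longest-match — the leftmost alternative that fits at this position is chosen.
Matches: at [0:2] → 'qd'; at [5:7] → 'qd'; at [9:11] → 'qd'.
`sub` substitutes 'X' at each match site.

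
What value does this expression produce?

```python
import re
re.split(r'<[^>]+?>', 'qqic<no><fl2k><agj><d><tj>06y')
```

['qqic', '', '', '', '', '06y']

Matches to split on: at [4:8] → '<no>'; at [8:14] → '<fl2k>'; at [14:19] → '<agj>'; at [19:22] → '<d>'; at [22:26] → '<tj>'.
Splitting on the pattern gives 6 pieces.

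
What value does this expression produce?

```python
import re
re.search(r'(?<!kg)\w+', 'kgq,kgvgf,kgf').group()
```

'kgq'

A negative assertion filters positions out without eating any characters.
`search` walks the string left to right and returns the first match it finds.
The match spans [0:3] → 'kgq'.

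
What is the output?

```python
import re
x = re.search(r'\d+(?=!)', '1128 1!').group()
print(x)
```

The `(?=…)`/`(?<=…)` assertion just peeks at neighbouring text; it doesn't advance the match position.
The match spans [5:6] → '1'.

1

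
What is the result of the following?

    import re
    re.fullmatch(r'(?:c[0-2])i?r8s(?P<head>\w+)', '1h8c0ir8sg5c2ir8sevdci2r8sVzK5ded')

`re.fullmatch` is like wrapping the pattern in `^…$` (in single-line mode).
Here there's no way to consume every character, so the call returns None.

None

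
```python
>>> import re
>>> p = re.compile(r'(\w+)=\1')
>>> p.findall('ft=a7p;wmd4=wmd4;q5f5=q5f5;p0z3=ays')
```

A backreference is literal: `\1` must see the identical characters the first group matched.
Walking the string: at [7:16] match 'wmd4=wmd4', group 1 = 'wmd4'; at [17:26] match 'q5f5=q5f5', group 1 = 'q5f5'.
With a single group, `findall` returns only what that group captured — 2 items.

['wmd4', 'q5f5']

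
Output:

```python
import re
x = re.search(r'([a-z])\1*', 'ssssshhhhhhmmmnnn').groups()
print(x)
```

('s',)

The match spans [0:5] → 'sssss'.
Captured: group 1 = 's'.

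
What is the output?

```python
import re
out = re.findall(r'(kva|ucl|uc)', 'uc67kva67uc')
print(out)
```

['uc', 'kva', 'uc']

Matches: at [0:2] match 'uc', group 1 = 'uc'; at [4:7] match 'kva', group 1 = 'kva'; at [9:11] match 'uc', group 1 = 'uc'.
With a single group, `findall` returns only what that group captured — 3 items.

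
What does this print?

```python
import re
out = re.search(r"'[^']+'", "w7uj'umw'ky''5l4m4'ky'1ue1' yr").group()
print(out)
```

`search` walks the string left to right and returns the first match it finds.
The match spans [4:9] → "'umw'".

'umw'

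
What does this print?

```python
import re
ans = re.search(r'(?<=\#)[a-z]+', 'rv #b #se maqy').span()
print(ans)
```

(4, 5)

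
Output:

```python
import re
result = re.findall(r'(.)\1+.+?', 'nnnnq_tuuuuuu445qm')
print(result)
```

['n', 'u']

After group 1 captures some text, `\1` only succeeds where that same text appears again.
One capturing group, so `findall` returns just the captured substring from each match — 2 in all.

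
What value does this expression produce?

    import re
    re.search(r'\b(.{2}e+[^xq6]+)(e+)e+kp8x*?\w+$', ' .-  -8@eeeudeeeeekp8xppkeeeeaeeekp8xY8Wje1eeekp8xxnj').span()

(6, 53)

This matches a word boundary (`\b`, zero-width); then exactly 2 of any character, then one or more of the literal 'e', then one or more of any character except [xq6] (captured); then one or more of a literal 'e' (captured); then one or more of a literal 'e', then the literal 'kp8', then zero or more of the literal 'x' (lazy); then one or more of a word character; then anchored at the end.
Unlike `match`, `search` isn't anchored — it looks for the pattern anywhere in the string.
The match spans [6:53] → '8@eeeudeeeeekp8xppkeeeeaeeekp8xY8Wje1eeekp8xxnj'.
Captured: group 1 = '8@eeeudeee', group 2 = 'e'.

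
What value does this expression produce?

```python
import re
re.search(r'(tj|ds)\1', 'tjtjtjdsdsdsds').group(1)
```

'tj'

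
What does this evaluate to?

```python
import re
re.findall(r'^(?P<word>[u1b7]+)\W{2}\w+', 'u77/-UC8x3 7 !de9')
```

['u77']

With a single group, `findall` returns only what that group captured — 1 item.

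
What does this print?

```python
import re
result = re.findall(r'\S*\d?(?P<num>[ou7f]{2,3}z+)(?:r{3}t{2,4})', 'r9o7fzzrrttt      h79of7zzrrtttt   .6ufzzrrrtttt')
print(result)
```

['ufzz']

Pattern: zero or more of a non-whitespace character, then optionally a digit; then 2 to 3 of one of [ou7f], then one or more of the literal 'z' (captured as 'num'); then exactly 3 of the literal 'r', then 2 to 4 of a literal 't' (non-capturing group).
Scanning left to right: at [35:48] match '.6ufzzrrrtttt', group 1 = 'ufzz'.
With a single group, `findall` returns only what that group captured — 1 item.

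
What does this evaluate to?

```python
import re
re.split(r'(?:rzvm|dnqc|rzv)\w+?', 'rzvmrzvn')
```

Branches in `(...|...)` are attempted left-to-right; the first branch that allows the whole pattern to succeed is taken.
Matches to split on: at [0:5] → 'rzvmr'.
`split` removes every match and returns the 2 fragments in between.

['', 'zvn']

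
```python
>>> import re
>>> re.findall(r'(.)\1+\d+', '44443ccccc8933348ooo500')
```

['4', 'c', 'o']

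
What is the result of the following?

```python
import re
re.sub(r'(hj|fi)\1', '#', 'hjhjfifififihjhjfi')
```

'####fi'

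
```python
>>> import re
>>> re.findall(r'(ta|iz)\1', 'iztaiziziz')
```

After group 1 captures some text, `\1` only succeeds where that same text appears again.
Scanning left to right: at [4:8] match 'iziz', group 1 = 'iz'.
`findall` collects group 1 from the one match (1 total).

['iz']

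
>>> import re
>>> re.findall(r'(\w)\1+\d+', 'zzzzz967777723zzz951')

['z', 'z']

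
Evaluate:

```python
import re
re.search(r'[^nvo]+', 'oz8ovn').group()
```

'z8'

The pattern matches one or more of any character except [nvo].
Unlike `match`, `search` isn't anchored — it looks for the pattern anywhere in the string.
The match spans [1:3] → 'z8'.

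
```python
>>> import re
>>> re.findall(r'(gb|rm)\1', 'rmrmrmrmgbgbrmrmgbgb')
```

['rm', 'rm', 'gb', 'rm', 'gb']

`\1` is not a pattern — it's the concrete string captured by group 1, re-applied verbatim.
Scanning left to right: at [0:4] match 'rmrm', group 1 = 'rm'; at [4:8] match 'rmrm', group 1 = 'rm'; at [8:12] match 'gbgb', group 1 = 'gb'; at [12:16] match 'rmrm', group 1 = 'rm'; at [16:20] match 'gbgb', group 1 = 'gb'.
One capturing group, so `findall` returns just the captured substring from each match — 5 in all.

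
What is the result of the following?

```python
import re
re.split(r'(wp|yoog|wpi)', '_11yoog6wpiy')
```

['_11', 'yoog', '6', 'wp', 'iy']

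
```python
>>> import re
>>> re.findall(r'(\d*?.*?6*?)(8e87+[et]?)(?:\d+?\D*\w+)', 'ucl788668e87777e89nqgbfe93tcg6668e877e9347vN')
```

Pattern: zero or more of a digit (lazy), then zero or more of any character (lazy), then zero or more of the literal '6' (lazy) (captured); then the literal '8e8', then one or more of the literal '7', then optionally one of [et] (captured); then one or more of a digit (lazy), then zero or more of a non-digit, then one or more of a word character (non-capturing group).
Lazy quantifiers expand one character at a time until the remainder of the pattern can match.
Scanning left to right: at [0:44] match 'ucl788668e87777e89nqgbfe93tcg6668e877e9347vN', groups = ('ucl78866', '8e87777e').
2 groups means the one result is a tuple of 2 captured strings — 1 here.

[('ucl78866', '8e87777e')]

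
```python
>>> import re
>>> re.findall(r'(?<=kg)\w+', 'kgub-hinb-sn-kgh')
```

Lookahead/lookbehind check context without consuming it, so the matched span excludes the asserted characters.
Walking the string: at [2:4] → 'ub'; at [15:16] → 'h'.
`findall` yields the raw match text (2 of them) because the pattern has no groups.

['ub', 'h']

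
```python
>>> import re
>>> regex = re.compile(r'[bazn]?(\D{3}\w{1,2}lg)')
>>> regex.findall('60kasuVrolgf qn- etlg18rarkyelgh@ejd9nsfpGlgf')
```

The pattern matches optionally one of [bazn]; then exactly 3 of a non-digit, then 1 to 2 of a word character, then the literal 'lg' (captured).
Walking the string: at [3:11] match 'asuVrolg', group 1 = 'suVrolg'; at [14:21] match 'n- etlg', group 1 = '- etlg'; at [24:31] match 'arkyelg', group 1 = 'rkyelg'; at [37:44] match 'nsfpGlg', group 1 = 'sfpGlg'.
With a single group, `findall` returns only what that group captured — 4 items.

['suVrolg', '- etlg', 'rkyelg', 'sfpGlg']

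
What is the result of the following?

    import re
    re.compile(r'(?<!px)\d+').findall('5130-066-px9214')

The negative lookaround is zero-width — it rules out positions where the adjacent text would match, without consuming anything.
Walking the string: at [0:4] → '5130'; at [5:8] → '066'; at [12:15] → '214'.
`findall` yields the raw match text (3 of them) because the pattern has no groups.

['5130', '066', '214']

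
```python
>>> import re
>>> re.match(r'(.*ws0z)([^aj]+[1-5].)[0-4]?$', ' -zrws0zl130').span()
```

This matches zero or more of any character, then the literal 'ws0', then the literal 'z' (captured); then one or more of any character except [aj], then a character in [1-5], then any character (captured); then optionally a character in [0-4]; then anchored at the end.
`re.match` won't scan ahead — the pattern has to work from the very first character.
The match spans [0:12] → ' -zrws0zl130'.
Captured: group 1 = ' -zrws0z', group 2 = 'l130'.

(0, 12)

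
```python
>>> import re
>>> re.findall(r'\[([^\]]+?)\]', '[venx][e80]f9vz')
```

Walking the string: at [0:6] match '[venx]', group 1 = 'venx'; at [6:11] match '[e80]', group 1 = 'e80'.
With a single group, `findall` returns only what that group captured — 2 items.

['venx', 'e80']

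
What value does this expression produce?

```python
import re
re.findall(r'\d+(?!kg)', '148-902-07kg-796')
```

The negative lookahead/lookbehind blocks any match where the forbidden context is present.
Scanning left to right: at [0:3] → '148'; at [4:7] → '902'; at [8:9] → '0'; at [13:16] → '796'.
With no groups in the pattern, `findall` gives back each whole match — 4 here.

['148', '902', '0', '796']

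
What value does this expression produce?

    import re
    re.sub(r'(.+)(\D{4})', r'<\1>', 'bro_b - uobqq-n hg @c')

'<bro_b - uobqq-n h>'

Pattern: one or more of any character (captured); then exactly 4 of a non-digit (captured).
Matches: at [0:21] → 'bro_b - uobqq-n hg @c'.
`\1` in the replacement pulls in group 1's text for each match.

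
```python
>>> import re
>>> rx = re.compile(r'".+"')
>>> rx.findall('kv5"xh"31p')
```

['"xh"']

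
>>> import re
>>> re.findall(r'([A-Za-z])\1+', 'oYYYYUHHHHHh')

['Y', 'H']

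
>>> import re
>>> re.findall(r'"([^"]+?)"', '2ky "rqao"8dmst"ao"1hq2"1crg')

Scanning left to right: at [4:10] match '"rqao"', group 1 = 'rqao'; at [15:19] match '"ao"', group 1 = 'ao'.
Because there's exactly one group, `findall` drops the full match and keeps group 1 from each hit.

['rqao', 'ao']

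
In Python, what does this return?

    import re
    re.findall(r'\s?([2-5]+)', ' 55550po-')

['5555']

This matches optionally whitespace; then one or more of a character in [2-5] (captured).
`findall` collects group 1 from the one match (1 total).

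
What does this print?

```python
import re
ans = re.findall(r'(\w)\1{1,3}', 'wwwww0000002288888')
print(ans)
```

After group 1 captures some text, `\1` only succeeds where that same text appears again.
Because there's exactly one group, `findall` drops the full match and keeps group 1 from each hit.

['w', '0', '0', '2', '8']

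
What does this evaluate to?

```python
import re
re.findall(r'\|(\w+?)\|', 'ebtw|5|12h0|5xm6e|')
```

['5', '5xm6e']

With a single group, `findall` returns only what that group captured — 2 items.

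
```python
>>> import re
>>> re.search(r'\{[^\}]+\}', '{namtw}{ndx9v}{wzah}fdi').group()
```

Unlike `match`, `search` isn't anchored — it looks for the pattern anywhere in the string.
The match spans [0:7] → '{namtw}'.

'{namtw}'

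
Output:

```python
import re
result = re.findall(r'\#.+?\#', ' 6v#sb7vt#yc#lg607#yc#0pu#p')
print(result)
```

['#sb7vt#', '#lg607#', '#0pu#']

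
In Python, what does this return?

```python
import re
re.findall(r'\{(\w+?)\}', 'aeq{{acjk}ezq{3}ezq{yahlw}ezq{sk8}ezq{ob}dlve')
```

['acjk', '3', 'yahlw', 'sk8', 'ob']

Scanning left to right: at [4:10] match '{acjk}', group 1 = 'acjk'; at [13:16] match '{3}', group 1 = '3'; at [19:26] match '{yahlw}', group 1 = 'yahlw'; at [29:34] match '{sk8}', group 1 = 'sk8'; at [37:41] match '{ob}', group 1 = 'ob'.
With a single group, `findall` returns only what that group captured — 5 items.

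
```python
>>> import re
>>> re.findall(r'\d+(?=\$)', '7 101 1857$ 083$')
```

['1857', '083']

Lookahead/lookbehind check context without consuming it, so the matched span excludes the asserted characters.
Scanning left to right: at [6:10] → '1857'; at [12:15] → '083'.
No capturing groups, so `findall` returns the 2 full match strings.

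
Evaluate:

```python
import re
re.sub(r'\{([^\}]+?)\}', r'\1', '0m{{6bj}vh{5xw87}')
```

'0m{6bjvh5xw87'

Matches: at [2:8] → '{{6bj}'; at [10:17] → '{5xw87}'.
Each match is replaced using the text its own group 1 captured.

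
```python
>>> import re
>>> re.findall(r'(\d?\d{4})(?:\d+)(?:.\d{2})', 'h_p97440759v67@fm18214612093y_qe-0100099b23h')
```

['97440', '18214', '01000']

Pattern: optionally a digit, then exactly 4 of a digit (captured); then one or more of a digit (non-capturing group); then any character, then exactly 2 of a digit (non-capturing group).
`findall` collects group 1 from each match (3 total).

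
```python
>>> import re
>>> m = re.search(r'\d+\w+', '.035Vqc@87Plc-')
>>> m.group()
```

The pattern matches one or more of a digit; then one or more of a word character.
Unlike `match`, `search` isn't anchored — it looks for the pattern anywhere in the string.
The match spans [1:7] → '035Vqc'.

'035Vqc'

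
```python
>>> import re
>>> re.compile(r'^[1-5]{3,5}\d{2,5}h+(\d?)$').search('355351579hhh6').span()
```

(0, 13)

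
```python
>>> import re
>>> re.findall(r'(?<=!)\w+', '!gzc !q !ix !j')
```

Lookahead/lookbehind check context without consuming it, so the matched span excludes the asserted characters.
Scanning left to right: at [1:4] → 'gzc'; at [6:7] → 'q'; at [9:11] → 'ix'; at [13:14] → 'j'.
`findall` yields the raw match text (4 of them) because the pattern has no groups.

['gzc', 'q', 'ix', 'j']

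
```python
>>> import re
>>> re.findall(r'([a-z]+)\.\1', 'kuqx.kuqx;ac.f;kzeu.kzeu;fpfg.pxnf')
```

['kuqx', 'kzeu']

The backreference `\1` re-matches whatever the first group consumed, character for character.
Scanning left to right: at [0:9] match 'kuqx.kuqx', group 1 = 'kuqx'; at [15:24] match 'kzeu.kzeu', group 1 = 'kzeu'.
Because there's exactly one group, `findall` drops the full match and keeps group 1 from each hit.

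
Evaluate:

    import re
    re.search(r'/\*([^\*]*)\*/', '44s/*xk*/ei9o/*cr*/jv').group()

'/*xk*/'

Unlike `match`, `search` isn't anchored — it looks for the pattern anywhere in the string.
The match spans [3:9] → '/*xk*/'.
Captured: group 1 = 'xk'.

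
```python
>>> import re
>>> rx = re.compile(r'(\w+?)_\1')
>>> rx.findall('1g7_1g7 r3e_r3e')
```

['1g7', 'r3e']

`\1` is not a pattern — it's the concrete string captured by group 1, re-applied verbatim.
Matches: at [0:7] match '1g7_1g7', group 1 = '1g7'; at [8:15] match 'r3e_r3e', group 1 = 'r3e'.
`findall` collects group 1 from each match (2 total).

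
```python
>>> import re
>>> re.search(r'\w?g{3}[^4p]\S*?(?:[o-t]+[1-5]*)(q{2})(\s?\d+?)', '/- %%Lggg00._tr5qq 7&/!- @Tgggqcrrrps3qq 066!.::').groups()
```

This matches optionally a word character, then exactly 3 of a literal 'g', then any character except [4p]; then zero or more of a non-whitespace character (lazy); then one or more of a character in [o-t], then zero or more of a character in [1-5] (non-capturing group); then exactly 2 of a literal 'q' (captured); then optionally whitespace, then one or more of a digit (lazy) (captured).
`re.search` tries every starting position until one works.
The match spans [5:20] → 'Lggg00._tr5qq 7'.
Captured: group 1 = 'qq', group 2 = ' 7'.

('qq', ' 7')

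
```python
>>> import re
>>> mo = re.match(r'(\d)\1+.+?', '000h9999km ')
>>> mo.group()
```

With `match`, the pattern is implicitly anchored at the beginning.
The match spans [0:4] → '000h'.

'000h'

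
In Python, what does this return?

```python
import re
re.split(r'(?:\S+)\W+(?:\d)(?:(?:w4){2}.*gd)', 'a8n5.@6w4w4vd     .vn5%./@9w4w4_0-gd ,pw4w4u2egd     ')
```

['', '     ']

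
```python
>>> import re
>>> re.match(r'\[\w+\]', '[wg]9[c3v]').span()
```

`re.match` won't scan ahead — the pattern has to work from the very first character.
The match spans [0:4] → '[wg]'.

(0, 4)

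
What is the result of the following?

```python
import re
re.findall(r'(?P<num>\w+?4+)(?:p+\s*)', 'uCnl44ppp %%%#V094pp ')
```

`findall` collects group 1 from each match (2 total).

['uCnl44', 'V094']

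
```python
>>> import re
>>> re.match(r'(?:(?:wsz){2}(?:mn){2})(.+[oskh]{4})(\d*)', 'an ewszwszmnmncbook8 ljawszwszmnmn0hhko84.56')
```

None

The pattern matches the literal 'wsz' repeated 2 times, then the literal 'mn' repeated 2 times (non-capturing group); then one or more of any character, then exactly 4 of one of [oskh] (captured); then zero or more of a digit (captured).
`re.match` only tries the pattern at the start of the string.
Here the string doesn't start with a match, so the call returns None.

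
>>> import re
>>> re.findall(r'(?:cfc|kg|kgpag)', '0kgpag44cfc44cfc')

['kg', 'cfc', 'cfc']

Alternation tries branches left to right and keeps the first one that lets the overall match succeed at that position.
Scanning left to right: at [1:3] → 'kg'; at [8:11] → 'cfc'; at [13:16] → 'cfc'.
With no groups in the pattern, `findall` gives back each whole match — 3 here.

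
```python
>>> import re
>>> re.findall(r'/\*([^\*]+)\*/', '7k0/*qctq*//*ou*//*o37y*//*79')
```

Walking the string: at [3:11] match '/*qctq*/', group 1 = 'qctq'; at [11:17] match '/*ou*/', group 1 = 'ou'; at [17:25] match '/*o37y*/', group 1 = 'o37y'.
One capturing group, so `findall` returns just the captured substring from each match — 3 in all.

['qctq', 'ou', 'o37y']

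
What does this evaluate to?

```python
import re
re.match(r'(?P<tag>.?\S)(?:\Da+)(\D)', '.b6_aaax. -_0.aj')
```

None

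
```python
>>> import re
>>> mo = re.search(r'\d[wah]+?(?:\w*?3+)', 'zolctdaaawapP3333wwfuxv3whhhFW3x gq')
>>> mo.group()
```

'3wwfuxv3'

A `+?`/`*?`/`{m,n}?` starts at its minimum and grows only as far as needed for what follows to match.
The match spans [16:24] → '3wwfuxv3'.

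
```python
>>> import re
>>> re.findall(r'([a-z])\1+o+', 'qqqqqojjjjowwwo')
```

['q', 'j', 'w']

`\1` has to match the exact text group 1 already captured.
Matches: at [0:6] match 'qqqqqo', group 1 = 'q'; at [6:11] match 'jjjjo', group 1 = 'j'; at [11:15] match 'wwwo', group 1 = 'w'.
With a single group, `findall` returns only what that group captured — 3 items.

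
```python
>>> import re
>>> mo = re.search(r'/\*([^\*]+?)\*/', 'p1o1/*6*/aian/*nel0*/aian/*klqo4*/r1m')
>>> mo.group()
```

`re.search` tries every starting position until one works.
The match spans [4:9] → '/*6*/'.
Captured: group 1 = '6'.

'/*6*/'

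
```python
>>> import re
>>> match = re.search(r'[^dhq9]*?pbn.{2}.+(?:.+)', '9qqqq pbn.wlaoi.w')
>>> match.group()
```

' pbn.wlaoi.w'

This matches zero or more of any character except [dhq9] (lazy), then the literal 'pbn', then exactly 2 of any character; then one or more of any character; then one or more of any character (non-capturing group).
The match spans [5:17] → ' pbn.wlaoi.w'.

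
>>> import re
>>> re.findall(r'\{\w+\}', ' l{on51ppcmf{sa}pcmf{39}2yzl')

['{sa}', '{39}']

Scanning left to right: at [12:16] → '{sa}'; at [20:24] → '{39}'.
No capturing groups, so `findall` returns the 2 full match strings.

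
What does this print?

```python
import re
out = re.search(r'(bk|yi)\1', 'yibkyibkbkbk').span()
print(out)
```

(6, 10)

`\1` has to match the exact text group 1 already captured.
`re.search` tries every starting position until one works.
The match spans [6:10] → 'bkbk'.
Captured: group 1 = 'bk'.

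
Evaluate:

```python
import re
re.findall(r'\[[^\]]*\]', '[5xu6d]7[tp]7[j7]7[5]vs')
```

['[5xu6d]', '[tp]', '[j7]', '[5]']

Walking the string: at [0:7] → '[5xu6d]'; at [8:12] → '[tp]'; at [13:17] → '[j7]'; at [18:21] → '[5]'.
`findall` yields the raw match text (4 of them) because the pattern has no groups.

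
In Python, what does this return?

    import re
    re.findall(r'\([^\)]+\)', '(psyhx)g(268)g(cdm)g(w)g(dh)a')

With no groups in the pattern, `findall` gives back each whole match — 5 here.

['(psyhx)', '(268)', '(cdm)', '(w)', '(dh)']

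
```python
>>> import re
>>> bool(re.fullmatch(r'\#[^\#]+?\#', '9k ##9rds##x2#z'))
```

False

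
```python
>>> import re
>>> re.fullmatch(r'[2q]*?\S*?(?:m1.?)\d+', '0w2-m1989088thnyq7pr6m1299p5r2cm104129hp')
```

None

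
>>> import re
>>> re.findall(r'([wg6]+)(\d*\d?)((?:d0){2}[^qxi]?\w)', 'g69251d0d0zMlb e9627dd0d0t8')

This matches one or more of one of [wg6] (captured); then zero or more of a digit, then optionally a digit (captured); then the literal 'd0' repeated 2 times, then optionally any character except [qxi], then a word character (captured).
Matches: at [0:12] match 'g69251d0d0zM', groups = ('g6', '9251', 'd0d0zM').
3 groups means the one result is a tuple of 3 captured strings — 1 here.

[('g6', '9251', 'd0d0zM')]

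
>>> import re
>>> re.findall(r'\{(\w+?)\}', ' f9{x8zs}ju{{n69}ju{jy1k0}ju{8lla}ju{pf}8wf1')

Scanning left to right: at [3:9] match '{x8zs}', group 1 = 'x8zs'; at [12:17] match '{n69}', group 1 = 'n69'; at [19:26] match '{jy1k0}', group 1 = 'jy1k0'; at [28:34] match '{8lla}', group 1 = '8lla'; at [36:40] match '{pf}', group 1 = 'pf'.
Because there's exactly one group, `findall` drops the full match and keeps group 1 from each hit.

['x8zs', 'n69', 'jy1k0', '8lla', 'pf']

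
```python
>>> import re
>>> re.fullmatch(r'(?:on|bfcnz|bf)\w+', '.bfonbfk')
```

None

`re.fullmatch` is like wrapping the pattern in `^…$` (in single-line mode).
Here the pattern can't cover the whole string, so the call returns None.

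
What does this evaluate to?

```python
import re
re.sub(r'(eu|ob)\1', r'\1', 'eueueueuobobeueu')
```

'eueuobeu'

`\1` is not a pattern — it's the concrete string captured by group 1, re-applied verbatim.
Matches: at [0:4] → 'eueu'; at [4:8] → 'eueu'; at [8:12] → 'obob'; at [12:16] → 'eueu'.
`\1` in the replacement pulls in group 1's text for each match.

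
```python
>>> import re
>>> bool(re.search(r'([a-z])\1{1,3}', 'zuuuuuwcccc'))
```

After group 1 captures some text, `\1` only succeeds where that same text appears again.
`re.search` scans for the first position where the pattern succeeds.
The match spans [1:5] → 'uuuu'.
Captured: group 1 = 'u'.

True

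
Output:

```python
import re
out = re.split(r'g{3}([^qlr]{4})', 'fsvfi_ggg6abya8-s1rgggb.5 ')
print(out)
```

['fsvfi_', '6aby', 'a8-s1r', 'b.5 ', '']

The group in the pattern means `split` returns the separators' captures alongside the pieces.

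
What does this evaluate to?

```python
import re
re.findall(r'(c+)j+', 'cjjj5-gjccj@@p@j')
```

This matches one or more of a literal 'c' (captured); then one or more of a literal 'j'.
Scanning left to right: at [0:4] match 'cjjj', group 1 = 'c'; at [8:11] match 'ccj', group 1 = 'cc'.
One capturing group, so `findall` returns just the captured substring from each match — 2 in all.

['c', 'cc']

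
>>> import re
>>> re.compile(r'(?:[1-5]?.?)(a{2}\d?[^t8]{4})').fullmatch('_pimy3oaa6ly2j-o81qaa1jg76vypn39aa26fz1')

This matches optionally a character in [1-5], then optionally any character (non-capturing group); then exactly 2 of the literal 'a', then optionally a digit, then exactly 4 of any character except [t8] (captured).
`re.fullmatch` requires the pattern to consume the entire string.
Here there's no way to consume every character, so the call returns None.

None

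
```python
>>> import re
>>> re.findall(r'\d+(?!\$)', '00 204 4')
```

The negative lookahead/lookbehind blocks any match where the forbidden context is present.
Scanning left to right: at [0:2] → '00'; at [3:6] → '204'; at [7:8] → '4'.
No capturing groups, so `findall` returns the 3 full match strings.

['00', '204', '4']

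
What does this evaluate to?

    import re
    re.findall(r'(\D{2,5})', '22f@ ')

The pattern matches 2 to 5 of a non-digit (captured).
Scanning left to right: at [2:5] match 'f@ ', group 1 = 'f@ '.
Because there's exactly one group, `findall` drops the full match and keeps group 1 from the one hit.

['f@ ']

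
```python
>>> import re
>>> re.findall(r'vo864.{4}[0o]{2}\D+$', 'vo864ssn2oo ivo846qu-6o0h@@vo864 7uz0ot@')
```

Pattern: the literal 'vo', then the literal '864'; then exactly 4 of any character, then exactly 2 of one of [0o]; then one or more of a non-digit; then anchored at the end.
Scanning left to right: at [27:40] → 'vo864 7uz0ot@'.
With no groups in the pattern, `findall` gives back each whole match — 1 here.

['vo864 7uz0ot@']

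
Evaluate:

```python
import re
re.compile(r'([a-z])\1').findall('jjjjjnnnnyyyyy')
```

`\1` has to match the exact text group 1 already captured.
Scanning left to right: at [0:2] match 'jj', group 1 = 'j'; at [2:4] match 'jj', group 1 = 'j'; at [5:7] match 'nn', group 1 = 'n'; at [7:9] match 'nn', group 1 = 'n'; at [9:11] match 'yy', group 1 = 'y'; ….
`findall` collects group 1 from each match (6 total).

['j', 'j', 'n', 'n', 'y', 'y']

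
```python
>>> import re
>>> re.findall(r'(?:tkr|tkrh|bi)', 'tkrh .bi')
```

['tkr', 'bi']

The regex engine tests alternatives in the order written; an earlier branch that matches wins even if a later one would match more.
Since nothing is captured, `findall` lists the 2 matched substrings directly.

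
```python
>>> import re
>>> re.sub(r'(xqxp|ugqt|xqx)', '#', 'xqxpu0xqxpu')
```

'#u0#u'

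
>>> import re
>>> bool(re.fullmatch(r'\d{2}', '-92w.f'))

False

`fullmatch` succeeds only if the pattern covers the string from start to end.
Here there's no way to consume every character, so the call returns None, and `bool(None)` is False.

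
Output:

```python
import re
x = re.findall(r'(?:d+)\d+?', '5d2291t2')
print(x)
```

['d2']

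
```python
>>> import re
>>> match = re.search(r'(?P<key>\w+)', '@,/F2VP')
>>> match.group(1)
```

'F2VP'

The match spans [3:7] → 'F2VP'.
Captured: group 1 = 'F2VP'.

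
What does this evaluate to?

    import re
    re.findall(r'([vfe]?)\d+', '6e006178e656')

['', 'e', 'e']

Because there's exactly one group, `findall` drops the full match and keeps group 1 from each hit.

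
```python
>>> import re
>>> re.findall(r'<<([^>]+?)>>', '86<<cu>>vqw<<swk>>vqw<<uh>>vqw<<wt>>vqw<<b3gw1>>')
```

Walking the string: at [2:8] match '<<cu>>', group 1 = 'cu'; at [11:18] match '<<swk>>', group 1 = 'swk'; at [21:27] match '<<uh>>', group 1 = 'uh'; at [30:36] match '<<wt>>', group 1 = 'wt'; at [39:48] match '<<b3gw1>>', group 1 = 'b3gw1'.
One capturing group, so `findall` returns just the captured substring from each match — 5 in all.

['cu', 'swk', 'uh', 'wt', 'b3gw1']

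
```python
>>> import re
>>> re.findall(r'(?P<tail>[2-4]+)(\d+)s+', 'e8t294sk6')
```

[('2', '94')]

The pattern matches one or more of a character in [2-4] (captured as 'tail'); then one or more of a digit (captured); then one or more of a literal 's'.
Scanning left to right: at [3:7] match '294s', groups = ('2', '94').
2 groups means the one result is a tuple of 2 captured strings — 1 here.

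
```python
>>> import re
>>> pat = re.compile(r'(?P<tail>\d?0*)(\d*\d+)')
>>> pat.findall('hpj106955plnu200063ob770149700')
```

[('10', '6955'), ('2000', '63'), ('7', '70149700')]

`findall` packs the 2 group values into a tuple for every match.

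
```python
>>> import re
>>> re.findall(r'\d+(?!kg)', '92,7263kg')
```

['92', '726']

The negative lookaround is zero-width — it rules out positions where the adjacent text would match, without consuming anything.
Walking the string: at [0:2] → '92'; at [3:6] → '726'.
With no groups in the pattern, `findall` gives back each whole match — 2 here.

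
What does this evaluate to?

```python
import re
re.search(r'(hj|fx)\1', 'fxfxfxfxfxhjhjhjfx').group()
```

`\1` is not a pattern — it's the concrete string captured by group 1, re-applied verbatim.
`re.search` scans for the first position where the pattern succeeds.
The match spans [0:4] → 'fxfx'.
Captured: group 1 = 'fx'.

'fxfx'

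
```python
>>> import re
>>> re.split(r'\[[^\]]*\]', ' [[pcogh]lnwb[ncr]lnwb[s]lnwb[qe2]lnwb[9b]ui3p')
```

[' ', 'lnwb', 'lnwb', 'lnwb', 'lnwb', 'ui3p']

Matches to split on: at [1:9] → '[[pcogh]'; at [13:18] → '[ncr]'; at [22:25] → '[s]'; at [29:34] → '[qe2]'; at [38:42] → '[9b]'.
`split` removes every match and returns the 6 fragments in between.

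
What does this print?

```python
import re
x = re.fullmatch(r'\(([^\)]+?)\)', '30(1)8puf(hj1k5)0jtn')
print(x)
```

`re.fullmatch` requires the pattern to consume the entire string.
Here the pattern can't cover the whole string, so the call returns None.

None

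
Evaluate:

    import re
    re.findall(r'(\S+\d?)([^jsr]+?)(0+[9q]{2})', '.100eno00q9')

The pattern matches one or more of a non-whitespace character, then optionally a digit (captured); then one or more of any character except [jsr] (lazy) (captured); then one or more of a literal '0', then exactly 2 of one of [9q] (captured).
Scanning left to right: at [0:11] match '.100eno00q9', groups = ('.100eno', '0', '0q9').
Multiple groups make `findall` return tuples — one 3-tuple for the one match.

[('.100eno', '0', '0q9')]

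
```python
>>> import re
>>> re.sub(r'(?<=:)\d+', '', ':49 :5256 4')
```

The lookaround is zero-width — it requires the adjacent text to match without consuming it, so the asserted text isn't part of the match.
Matches: at [1:3] → '49'; at [5:9] → '5256'.
Every occurrence is swapped for ''.

': : 4'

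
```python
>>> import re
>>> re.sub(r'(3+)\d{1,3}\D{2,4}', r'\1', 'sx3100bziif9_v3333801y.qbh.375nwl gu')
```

The pattern matches one or more of a literal '3' (captured); then 1 to 3 of a digit, then 2 to 4 of a non-digit.
The replacement refers to a captured group, so each match is rewritten using its own captured text.

'sx3f9_v3333h.3gu'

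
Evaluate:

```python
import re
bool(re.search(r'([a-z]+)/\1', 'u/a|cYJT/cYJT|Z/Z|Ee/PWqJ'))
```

False

`\1` has to match the exact text group 1 already captured.
Here nothing in the string fits, so the call returns None, and `bool(None)` is False.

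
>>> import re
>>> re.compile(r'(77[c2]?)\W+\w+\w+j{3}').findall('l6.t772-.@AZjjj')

Pattern: the literal '77', then optionally one of [c2] (captured); then one or more of a non-word character, then one or more of a word character; then one or more of a word character, then exactly 3 of the literal 'j'.
Matches: at [4:15] match '772-.@AZjjj', group 1 = '772'.
`findall` collects group 1 from the one match (1 total).

['772']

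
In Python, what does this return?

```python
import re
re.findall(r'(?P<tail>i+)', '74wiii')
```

['iii']

Pattern: one or more of a literal 'i' (captured as 'tail').
Because there's exactly one group, `findall` drops the full match and keeps group 1 from the one hit.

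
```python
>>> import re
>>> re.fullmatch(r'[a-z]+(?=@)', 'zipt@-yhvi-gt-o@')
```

None

The lookaround is zero-width — it requires the adjacent text to match without consuming it, so the asserted text isn't part of the match.
`fullmatch` succeeds only if the pattern covers the string from start to end.
Here there's no way to consume every character, so the call returns None.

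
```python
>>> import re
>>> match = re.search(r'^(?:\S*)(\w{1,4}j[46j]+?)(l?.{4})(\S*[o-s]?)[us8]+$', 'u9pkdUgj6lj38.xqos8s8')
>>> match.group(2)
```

This matches anchored at the start of the string; then zero or more of a non-whitespace character (non-capturing group); then 1 to 4 of a word character, then a literal 'j', then one or more of one of [46j] (lazy) (captured); then optionally a literal 'l', then exactly 4 of any character (captured); then zero or more of a non-whitespace character, then optionally a character in [o-s] (captured); then one or more of one of [us8]; then anchored at the end.
`search` walks the string left to right and returns the first match it finds.
The match spans [0:21] → 'u9pkdUgj6lj38.xqos8s8'.
Captured: group 1 = 'gj6', group 2 = 'lj38.', group 3 = 'xqos8s'.

'lj38.'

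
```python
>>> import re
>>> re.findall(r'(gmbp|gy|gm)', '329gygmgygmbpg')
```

['gy', 'gm', 'gy', 'gmbp']

`|` is ordered: at each position the engine commits to the first alternative that works.
Matches: at [3:5] match 'gy', group 1 = 'gy'; at [5:7] match 'gm', group 1 = 'gm'; at [7:9] match 'gy', group 1 = 'gy'; at [9:13] match 'gmbp', group 1 = 'gmbp'.
`findall` collects group 1 from each match (4 total).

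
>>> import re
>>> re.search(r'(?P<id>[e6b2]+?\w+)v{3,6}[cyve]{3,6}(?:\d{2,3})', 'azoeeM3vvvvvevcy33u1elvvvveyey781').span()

(3, 33)

The pattern matches one or more of one of [e6b2] (lazy), then one or more of a word character (captured as 'id'); then 3 to 6 of the literal 'v', then 3 to 6 of one of [cyve]; then 2 to 3 of a digit (non-capturing group).
The match spans [3:33] → 'eeM3vvvvvevcy33u1elvvvveyey781'.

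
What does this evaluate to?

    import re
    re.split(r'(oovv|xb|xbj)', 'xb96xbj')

['', 'xb', '96', 'xb', 'j']

Alternation isn't longest-match — the leftmost alternative that fits at this position is chosen.
Matches to split on: at [0:2] → 'xb'; at [4:6] → 'xb'.
`re.split` interleaves the captured-group text with the surrounding fragments.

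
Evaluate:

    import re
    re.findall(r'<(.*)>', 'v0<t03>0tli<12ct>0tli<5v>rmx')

['t03>0tli<12ct>0tli<5v']

Matches: at [2:25] match '<t03>0tli<12ct>0tli<5v>', group 1 = 't03>0tli<12ct>0tli<5v'.
Because there's exactly one group, `findall` drops the full match and keeps group 1 from the one hit.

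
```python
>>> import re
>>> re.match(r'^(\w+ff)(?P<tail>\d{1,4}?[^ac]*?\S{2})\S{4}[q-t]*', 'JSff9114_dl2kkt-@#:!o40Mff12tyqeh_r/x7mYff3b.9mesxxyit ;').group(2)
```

The match spans [0:11] → 'JSff9114_dl'.
Captured: group 1 = 'JSff', group 2 = '911'.

'911'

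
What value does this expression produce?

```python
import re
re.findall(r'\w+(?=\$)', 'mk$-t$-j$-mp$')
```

['mk', 't', 'j', 'mp']

The `(?=…)`/`(?<=…)` assertion just peeks at neighbouring text; it doesn't advance the match position.
With no groups in the pattern, `findall` gives back each whole match — 4 here.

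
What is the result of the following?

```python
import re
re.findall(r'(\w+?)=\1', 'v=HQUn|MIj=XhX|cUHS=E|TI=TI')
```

['TI']

After group 1 captures some text, `\1` only succeeds where that same text appears again.
Scanning left to right: at [22:27] match 'TI=TI', group 1 = 'TI'.
With a single group, `findall` returns only what that group captured — 1 item.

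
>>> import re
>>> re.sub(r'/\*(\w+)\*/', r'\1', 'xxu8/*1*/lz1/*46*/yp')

'xxu81lz146yp'

Matches: at [4:9] → '/*1*/'; at [12:18] → '/*46*/'.
The replacement refers to a captured group, so each match is rewritten using its own captured text.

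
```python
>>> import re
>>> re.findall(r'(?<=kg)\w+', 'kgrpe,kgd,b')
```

['rpe', 'd']

The `(?=…)`/`(?<=…)` assertion just peeks at neighbouring text; it doesn't advance the match position.
Walking the string: at [2:5] → 'rpe'; at [8:9] → 'd'.
`findall` yields the raw match text (2 of them) because the pattern has no groups.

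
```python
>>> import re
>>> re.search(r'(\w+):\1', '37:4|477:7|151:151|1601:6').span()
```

`\1` has to match the exact text group 1 already captured.
`search` walks the string left to right and returns the first match it finds.
The match spans [7:10] → '7:7'.
Captured: group 1 = '7'.

(7, 10)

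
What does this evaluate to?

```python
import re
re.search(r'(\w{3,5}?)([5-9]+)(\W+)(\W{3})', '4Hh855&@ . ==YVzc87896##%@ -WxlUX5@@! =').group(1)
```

This matches 3 to 5 of a word character (lazy) (captured); then one or more of a character in [5-9] (captured); then one or more of a non-word character (captured); then exactly 3 of a non-word character (captured).
A `+?`/`*?`/`{m,n}?` starts at its minimum and grows only as far as needed for what follows to match.
`re.search` tries every starting position until one works.
The match spans [0:13] → '4Hh855&@ . =='.
Captured: group 1 = '4Hh', group 2 = '855', group 3 = '&@ .', group 4 = ' =='.

'4Hh'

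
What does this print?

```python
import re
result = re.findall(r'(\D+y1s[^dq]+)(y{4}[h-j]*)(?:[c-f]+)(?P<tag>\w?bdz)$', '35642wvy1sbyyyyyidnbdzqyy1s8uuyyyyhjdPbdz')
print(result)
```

[('sbyyyyyidnbdzqyy1s8uu', 'yyyyhj', 'Pbdz')]

3 groups means the one result is a tuple of 3 captured strings — 1 here.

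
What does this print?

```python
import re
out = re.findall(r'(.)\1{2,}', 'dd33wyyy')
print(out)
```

After group 1 captures some text, `\1` only succeeds where that same text appears again.
Scanning left to right: at [5:8] match 'yyy', group 1 = 'y'.
One capturing group, so `findall` returns just the captured substring from the one match — 1 in all.

['y']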